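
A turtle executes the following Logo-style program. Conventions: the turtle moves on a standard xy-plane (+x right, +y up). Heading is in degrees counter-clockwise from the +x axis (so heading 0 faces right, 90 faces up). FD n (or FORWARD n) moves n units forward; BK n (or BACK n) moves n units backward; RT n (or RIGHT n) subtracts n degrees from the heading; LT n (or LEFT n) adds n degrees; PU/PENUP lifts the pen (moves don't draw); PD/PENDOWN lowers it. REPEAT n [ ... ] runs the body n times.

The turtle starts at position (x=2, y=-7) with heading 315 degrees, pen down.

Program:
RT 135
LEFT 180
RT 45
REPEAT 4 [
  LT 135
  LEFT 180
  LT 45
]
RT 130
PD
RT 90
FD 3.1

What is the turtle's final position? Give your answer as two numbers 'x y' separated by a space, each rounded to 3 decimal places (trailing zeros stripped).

Executing turtle program step by step:
Start: pos=(2,-7), heading=315, pen down
RT 135: heading 315 -> 180
LT 180: heading 180 -> 0
RT 45: heading 0 -> 315
REPEAT 4 [
  -- iteration 1/4 --
  LT 135: heading 315 -> 90
  LT 180: heading 90 -> 270
  LT 45: heading 270 -> 315
  -- iteration 2/4 --
  LT 135: heading 315 -> 90
  LT 180: heading 90 -> 270
  LT 45: heading 270 -> 315
  -- iteration 3/4 --
  LT 135: heading 315 -> 90
  LT 180: heading 90 -> 270
  LT 45: heading 270 -> 315
  -- iteration 4/4 --
  LT 135: heading 315 -> 90
  LT 180: heading 90 -> 270
  LT 45: heading 270 -> 315
]
RT 130: heading 315 -> 185
PD: pen down
RT 90: heading 185 -> 95
FD 3.1: (2,-7) -> (1.73,-3.912) [heading=95, draw]
Final: pos=(1.73,-3.912), heading=95, 1 segment(s) drawn

Answer: 1.73 -3.912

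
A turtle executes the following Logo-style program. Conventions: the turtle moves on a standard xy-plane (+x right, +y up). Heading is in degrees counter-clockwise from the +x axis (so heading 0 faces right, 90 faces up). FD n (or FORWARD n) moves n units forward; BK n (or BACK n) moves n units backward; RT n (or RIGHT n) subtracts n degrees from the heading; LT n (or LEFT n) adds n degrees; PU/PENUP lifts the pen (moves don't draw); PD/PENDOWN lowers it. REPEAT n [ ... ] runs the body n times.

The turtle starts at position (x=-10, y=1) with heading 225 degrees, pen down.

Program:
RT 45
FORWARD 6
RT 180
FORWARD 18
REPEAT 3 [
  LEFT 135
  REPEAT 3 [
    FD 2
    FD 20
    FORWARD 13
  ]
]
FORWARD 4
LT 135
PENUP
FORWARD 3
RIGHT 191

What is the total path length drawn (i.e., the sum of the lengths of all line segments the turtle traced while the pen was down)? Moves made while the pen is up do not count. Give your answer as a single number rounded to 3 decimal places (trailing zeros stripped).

Answer: 343

Derivation:
Executing turtle program step by step:
Start: pos=(-10,1), heading=225, pen down
RT 45: heading 225 -> 180
FD 6: (-10,1) -> (-16,1) [heading=180, draw]
RT 180: heading 180 -> 0
FD 18: (-16,1) -> (2,1) [heading=0, draw]
REPEAT 3 [
  -- iteration 1/3 --
  LT 135: heading 0 -> 135
  REPEAT 3 [
    -- iteration 1/3 --
    FD 2: (2,1) -> (0.586,2.414) [heading=135, draw]
    FD 20: (0.586,2.414) -> (-13.556,16.556) [heading=135, draw]
    FD 13: (-13.556,16.556) -> (-22.749,25.749) [heading=135, draw]
    -- iteration 2/3 --
    FD 2: (-22.749,25.749) -> (-24.163,27.163) [heading=135, draw]
    FD 20: (-24.163,27.163) -> (-38.305,41.305) [heading=135, draw]
    FD 13: (-38.305,41.305) -> (-47.497,50.497) [heading=135, draw]
    -- iteration 3/3 --
    FD 2: (-47.497,50.497) -> (-48.912,51.912) [heading=135, draw]
    FD 20: (-48.912,51.912) -> (-63.054,66.054) [heading=135, draw]
    FD 13: (-63.054,66.054) -> (-72.246,75.246) [heading=135, draw]
  ]
  -- iteration 2/3 --
  LT 135: heading 135 -> 270
  REPEAT 3 [
    -- iteration 1/3 --
    FD 2: (-72.246,75.246) -> (-72.246,73.246) [heading=270, draw]
    FD 20: (-72.246,73.246) -> (-72.246,53.246) [heading=270, draw]
    FD 13: (-72.246,53.246) -> (-72.246,40.246) [heading=270, draw]
    -- iteration 2/3 --
    FD 2: (-72.246,40.246) -> (-72.246,38.246) [heading=270, draw]
    FD 20: (-72.246,38.246) -> (-72.246,18.246) [heading=270, draw]
    FD 13: (-72.246,18.246) -> (-72.246,5.246) [heading=270, draw]
    -- iteration 3/3 --
    FD 2: (-72.246,5.246) -> (-72.246,3.246) [heading=270, draw]
    FD 20: (-72.246,3.246) -> (-72.246,-16.754) [heading=270, draw]
    FD 13: (-72.246,-16.754) -> (-72.246,-29.754) [heading=270, draw]
  ]
  -- iteration 3/3 --
  LT 135: heading 270 -> 45
  REPEAT 3 [
    -- iteration 1/3 --
    FD 2: (-72.246,-29.754) -> (-70.832,-28.34) [heading=45, draw]
    FD 20: (-70.832,-28.34) -> (-56.69,-14.197) [heading=45, draw]
    FD 13: (-56.69,-14.197) -> (-47.497,-5.005) [heading=45, draw]
    -- iteration 2/3 --
    FD 2: (-47.497,-5.005) -> (-46.083,-3.591) [heading=45, draw]
    FD 20: (-46.083,-3.591) -> (-31.941,10.551) [heading=45, draw]
    FD 13: (-31.941,10.551) -> (-22.749,19.744) [heading=45, draw]
    -- iteration 3/3 --
    FD 2: (-22.749,19.744) -> (-21.335,21.158) [heading=45, draw]
    FD 20: (-21.335,21.158) -> (-7.192,35.3) [heading=45, draw]
    FD 13: (-7.192,35.3) -> (2,44.492) [heading=45, draw]
  ]
]
FD 4: (2,44.492) -> (4.828,47.321) [heading=45, draw]
LT 135: heading 45 -> 180
PU: pen up
FD 3: (4.828,47.321) -> (1.828,47.321) [heading=180, move]
RT 191: heading 180 -> 349
Final: pos=(1.828,47.321), heading=349, 30 segment(s) drawn

Segment lengths:
  seg 1: (-10,1) -> (-16,1), length = 6
  seg 2: (-16,1) -> (2,1), length = 18
  seg 3: (2,1) -> (0.586,2.414), length = 2
  seg 4: (0.586,2.414) -> (-13.556,16.556), length = 20
  seg 5: (-13.556,16.556) -> (-22.749,25.749), length = 13
  seg 6: (-22.749,25.749) -> (-24.163,27.163), length = 2
  seg 7: (-24.163,27.163) -> (-38.305,41.305), length = 20
  seg 8: (-38.305,41.305) -> (-47.497,50.497), length = 13
  seg 9: (-47.497,50.497) -> (-48.912,51.912), length = 2
  seg 10: (-48.912,51.912) -> (-63.054,66.054), length = 20
  seg 11: (-63.054,66.054) -> (-72.246,75.246), length = 13
  seg 12: (-72.246,75.246) -> (-72.246,73.246), length = 2
  seg 13: (-72.246,73.246) -> (-72.246,53.246), length = 20
  seg 14: (-72.246,53.246) -> (-72.246,40.246), length = 13
  seg 15: (-72.246,40.246) -> (-72.246,38.246), length = 2
  seg 16: (-72.246,38.246) -> (-72.246,18.246), length = 20
  seg 17: (-72.246,18.246) -> (-72.246,5.246), length = 13
  seg 18: (-72.246,5.246) -> (-72.246,3.246), length = 2
  seg 19: (-72.246,3.246) -> (-72.246,-16.754), length = 20
  seg 20: (-72.246,-16.754) -> (-72.246,-29.754), length = 13
  seg 21: (-72.246,-29.754) -> (-70.832,-28.34), length = 2
  seg 22: (-70.832,-28.34) -> (-56.69,-14.197), length = 20
  seg 23: (-56.69,-14.197) -> (-47.497,-5.005), length = 13
  seg 24: (-47.497,-5.005) -> (-46.083,-3.591), length = 2
  seg 25: (-46.083,-3.591) -> (-31.941,10.551), length = 20
  seg 26: (-31.941,10.551) -> (-22.749,19.744), length = 13
  seg 27: (-22.749,19.744) -> (-21.335,21.158), length = 2
  seg 28: (-21.335,21.158) -> (-7.192,35.3), length = 20
  seg 29: (-7.192,35.3) -> (2,44.492), length = 13
  seg 30: (2,44.492) -> (4.828,47.321), length = 4
Total = 343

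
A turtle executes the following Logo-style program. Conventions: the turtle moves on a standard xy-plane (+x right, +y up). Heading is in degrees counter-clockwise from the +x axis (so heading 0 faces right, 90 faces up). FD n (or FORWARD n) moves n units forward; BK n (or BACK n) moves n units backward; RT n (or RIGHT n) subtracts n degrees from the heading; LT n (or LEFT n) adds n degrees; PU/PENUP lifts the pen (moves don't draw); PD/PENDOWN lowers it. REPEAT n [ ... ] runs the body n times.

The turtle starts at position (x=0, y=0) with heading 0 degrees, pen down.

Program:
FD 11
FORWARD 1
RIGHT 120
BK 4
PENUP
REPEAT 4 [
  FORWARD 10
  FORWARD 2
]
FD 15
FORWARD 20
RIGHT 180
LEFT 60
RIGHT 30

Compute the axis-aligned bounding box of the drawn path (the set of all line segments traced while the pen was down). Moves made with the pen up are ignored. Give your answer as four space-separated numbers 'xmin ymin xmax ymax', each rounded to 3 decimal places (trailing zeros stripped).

Answer: 0 0 14 3.464

Derivation:
Executing turtle program step by step:
Start: pos=(0,0), heading=0, pen down
FD 11: (0,0) -> (11,0) [heading=0, draw]
FD 1: (11,0) -> (12,0) [heading=0, draw]
RT 120: heading 0 -> 240
BK 4: (12,0) -> (14,3.464) [heading=240, draw]
PU: pen up
REPEAT 4 [
  -- iteration 1/4 --
  FD 10: (14,3.464) -> (9,-5.196) [heading=240, move]
  FD 2: (9,-5.196) -> (8,-6.928) [heading=240, move]
  -- iteration 2/4 --
  FD 10: (8,-6.928) -> (3,-15.588) [heading=240, move]
  FD 2: (3,-15.588) -> (2,-17.321) [heading=240, move]
  -- iteration 3/4 --
  FD 10: (2,-17.321) -> (-3,-25.981) [heading=240, move]
  FD 2: (-3,-25.981) -> (-4,-27.713) [heading=240, move]
  -- iteration 4/4 --
  FD 10: (-4,-27.713) -> (-9,-36.373) [heading=240, move]
  FD 2: (-9,-36.373) -> (-10,-38.105) [heading=240, move]
]
FD 15: (-10,-38.105) -> (-17.5,-51.095) [heading=240, move]
FD 20: (-17.5,-51.095) -> (-27.5,-68.416) [heading=240, move]
RT 180: heading 240 -> 60
LT 60: heading 60 -> 120
RT 30: heading 120 -> 90
Final: pos=(-27.5,-68.416), heading=90, 3 segment(s) drawn

Segment endpoints: x in {0, 11, 12, 14}, y in {0, 3.464}
xmin=0, ymin=0, xmax=14, ymax=3.464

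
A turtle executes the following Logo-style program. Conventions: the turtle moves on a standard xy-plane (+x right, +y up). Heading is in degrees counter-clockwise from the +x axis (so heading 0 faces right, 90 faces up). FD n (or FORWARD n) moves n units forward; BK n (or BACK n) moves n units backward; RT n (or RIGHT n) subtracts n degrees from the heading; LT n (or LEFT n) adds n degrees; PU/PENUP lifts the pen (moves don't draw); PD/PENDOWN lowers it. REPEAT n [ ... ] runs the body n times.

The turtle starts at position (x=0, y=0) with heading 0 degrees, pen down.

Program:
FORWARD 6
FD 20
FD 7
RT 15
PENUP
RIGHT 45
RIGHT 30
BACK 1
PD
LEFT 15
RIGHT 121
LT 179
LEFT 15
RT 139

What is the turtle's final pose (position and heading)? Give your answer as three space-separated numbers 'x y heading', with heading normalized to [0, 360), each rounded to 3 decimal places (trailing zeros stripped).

Executing turtle program step by step:
Start: pos=(0,0), heading=0, pen down
FD 6: (0,0) -> (6,0) [heading=0, draw]
FD 20: (6,0) -> (26,0) [heading=0, draw]
FD 7: (26,0) -> (33,0) [heading=0, draw]
RT 15: heading 0 -> 345
PU: pen up
RT 45: heading 345 -> 300
RT 30: heading 300 -> 270
BK 1: (33,0) -> (33,1) [heading=270, move]
PD: pen down
LT 15: heading 270 -> 285
RT 121: heading 285 -> 164
LT 179: heading 164 -> 343
LT 15: heading 343 -> 358
RT 139: heading 358 -> 219
Final: pos=(33,1), heading=219, 3 segment(s) drawn

Answer: 33 1 219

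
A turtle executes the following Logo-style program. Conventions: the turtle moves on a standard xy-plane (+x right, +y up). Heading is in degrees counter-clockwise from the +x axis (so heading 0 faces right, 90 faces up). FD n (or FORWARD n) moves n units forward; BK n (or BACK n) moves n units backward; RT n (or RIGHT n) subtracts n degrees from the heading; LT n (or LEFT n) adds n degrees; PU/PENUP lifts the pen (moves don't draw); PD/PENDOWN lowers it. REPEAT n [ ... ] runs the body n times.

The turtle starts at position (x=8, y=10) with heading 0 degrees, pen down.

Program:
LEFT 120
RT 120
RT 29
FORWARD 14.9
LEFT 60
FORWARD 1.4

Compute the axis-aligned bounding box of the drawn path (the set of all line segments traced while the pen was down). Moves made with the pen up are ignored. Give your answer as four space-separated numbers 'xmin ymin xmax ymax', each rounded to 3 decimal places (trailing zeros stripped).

Executing turtle program step by step:
Start: pos=(8,10), heading=0, pen down
LT 120: heading 0 -> 120
RT 120: heading 120 -> 0
RT 29: heading 0 -> 331
FD 14.9: (8,10) -> (21.032,2.776) [heading=331, draw]
LT 60: heading 331 -> 31
FD 1.4: (21.032,2.776) -> (22.232,3.497) [heading=31, draw]
Final: pos=(22.232,3.497), heading=31, 2 segment(s) drawn

Segment endpoints: x in {8, 21.032, 22.232}, y in {2.776, 3.497, 10}
xmin=8, ymin=2.776, xmax=22.232, ymax=10

Answer: 8 2.776 22.232 10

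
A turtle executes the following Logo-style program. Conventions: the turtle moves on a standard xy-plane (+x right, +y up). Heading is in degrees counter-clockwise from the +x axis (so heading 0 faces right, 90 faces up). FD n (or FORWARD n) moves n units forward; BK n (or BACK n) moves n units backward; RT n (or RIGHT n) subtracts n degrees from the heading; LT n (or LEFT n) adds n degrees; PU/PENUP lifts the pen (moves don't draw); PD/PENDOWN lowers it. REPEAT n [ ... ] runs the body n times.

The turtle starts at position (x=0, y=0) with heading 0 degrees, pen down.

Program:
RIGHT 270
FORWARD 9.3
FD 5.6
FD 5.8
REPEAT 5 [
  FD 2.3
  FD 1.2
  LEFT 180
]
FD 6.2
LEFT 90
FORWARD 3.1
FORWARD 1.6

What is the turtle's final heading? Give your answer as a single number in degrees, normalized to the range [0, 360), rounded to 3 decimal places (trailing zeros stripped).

Answer: 0

Derivation:
Executing turtle program step by step:
Start: pos=(0,0), heading=0, pen down
RT 270: heading 0 -> 90
FD 9.3: (0,0) -> (0,9.3) [heading=90, draw]
FD 5.6: (0,9.3) -> (0,14.9) [heading=90, draw]
FD 5.8: (0,14.9) -> (0,20.7) [heading=90, draw]
REPEAT 5 [
  -- iteration 1/5 --
  FD 2.3: (0,20.7) -> (0,23) [heading=90, draw]
  FD 1.2: (0,23) -> (0,24.2) [heading=90, draw]
  LT 180: heading 90 -> 270
  -- iteration 2/5 --
  FD 2.3: (0,24.2) -> (0,21.9) [heading=270, draw]
  FD 1.2: (0,21.9) -> (0,20.7) [heading=270, draw]
  LT 180: heading 270 -> 90
  -- iteration 3/5 --
  FD 2.3: (0,20.7) -> (0,23) [heading=90, draw]
  FD 1.2: (0,23) -> (0,24.2) [heading=90, draw]
  LT 180: heading 90 -> 270
  -- iteration 4/5 --
  FD 2.3: (0,24.2) -> (0,21.9) [heading=270, draw]
  FD 1.2: (0,21.9) -> (0,20.7) [heading=270, draw]
  LT 180: heading 270 -> 90
  -- iteration 5/5 --
  FD 2.3: (0,20.7) -> (0,23) [heading=90, draw]
  FD 1.2: (0,23) -> (0,24.2) [heading=90, draw]
  LT 180: heading 90 -> 270
]
FD 6.2: (0,24.2) -> (0,18) [heading=270, draw]
LT 90: heading 270 -> 0
FD 3.1: (0,18) -> (3.1,18) [heading=0, draw]
FD 1.6: (3.1,18) -> (4.7,18) [heading=0, draw]
Final: pos=(4.7,18), heading=0, 16 segment(s) drawn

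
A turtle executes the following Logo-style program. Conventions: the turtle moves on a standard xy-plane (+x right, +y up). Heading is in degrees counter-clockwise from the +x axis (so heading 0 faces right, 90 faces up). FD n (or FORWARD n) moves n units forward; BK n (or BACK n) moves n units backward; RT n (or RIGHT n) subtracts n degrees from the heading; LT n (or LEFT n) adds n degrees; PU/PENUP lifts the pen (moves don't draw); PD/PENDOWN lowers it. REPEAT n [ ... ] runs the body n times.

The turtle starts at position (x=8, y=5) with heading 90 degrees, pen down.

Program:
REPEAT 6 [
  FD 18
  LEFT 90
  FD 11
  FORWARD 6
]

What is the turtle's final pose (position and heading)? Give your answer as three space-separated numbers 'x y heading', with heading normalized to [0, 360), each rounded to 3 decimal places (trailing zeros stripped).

Answer: -27 6 270

Derivation:
Executing turtle program step by step:
Start: pos=(8,5), heading=90, pen down
REPEAT 6 [
  -- iteration 1/6 --
  FD 18: (8,5) -> (8,23) [heading=90, draw]
  LT 90: heading 90 -> 180
  FD 11: (8,23) -> (-3,23) [heading=180, draw]
  FD 6: (-3,23) -> (-9,23) [heading=180, draw]
  -- iteration 2/6 --
  FD 18: (-9,23) -> (-27,23) [heading=180, draw]
  LT 90: heading 180 -> 270
  FD 11: (-27,23) -> (-27,12) [heading=270, draw]
  FD 6: (-27,12) -> (-27,6) [heading=270, draw]
  -- iteration 3/6 --
  FD 18: (-27,6) -> (-27,-12) [heading=270, draw]
  LT 90: heading 270 -> 0
  FD 11: (-27,-12) -> (-16,-12) [heading=0, draw]
  FD 6: (-16,-12) -> (-10,-12) [heading=0, draw]
  -- iteration 4/6 --
  FD 18: (-10,-12) -> (8,-12) [heading=0, draw]
  LT 90: heading 0 -> 90
  FD 11: (8,-12) -> (8,-1) [heading=90, draw]
  FD 6: (8,-1) -> (8,5) [heading=90, draw]
  -- iteration 5/6 --
  FD 18: (8,5) -> (8,23) [heading=90, draw]
  LT 90: heading 90 -> 180
  FD 11: (8,23) -> (-3,23) [heading=180, draw]
  FD 6: (-3,23) -> (-9,23) [heading=180, draw]
  -- iteration 6/6 --
  FD 18: (-9,23) -> (-27,23) [heading=180, draw]
  LT 90: heading 180 -> 270
  FD 11: (-27,23) -> (-27,12) [heading=270, draw]
  FD 6: (-27,12) -> (-27,6) [heading=270, draw]
]
Final: pos=(-27,6), heading=270, 18 segment(s) drawn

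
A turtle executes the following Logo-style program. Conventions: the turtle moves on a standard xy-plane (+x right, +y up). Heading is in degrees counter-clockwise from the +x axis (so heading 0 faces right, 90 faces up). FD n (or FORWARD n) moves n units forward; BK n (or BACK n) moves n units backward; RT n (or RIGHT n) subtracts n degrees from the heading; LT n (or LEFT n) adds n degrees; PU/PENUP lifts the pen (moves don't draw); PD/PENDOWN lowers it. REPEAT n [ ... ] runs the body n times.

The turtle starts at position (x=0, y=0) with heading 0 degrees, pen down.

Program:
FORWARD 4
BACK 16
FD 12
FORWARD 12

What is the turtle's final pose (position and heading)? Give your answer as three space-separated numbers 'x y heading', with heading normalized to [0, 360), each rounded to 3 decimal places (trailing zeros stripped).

Executing turtle program step by step:
Start: pos=(0,0), heading=0, pen down
FD 4: (0,0) -> (4,0) [heading=0, draw]
BK 16: (4,0) -> (-12,0) [heading=0, draw]
FD 12: (-12,0) -> (0,0) [heading=0, draw]
FD 12: (0,0) -> (12,0) [heading=0, draw]
Final: pos=(12,0), heading=0, 4 segment(s) drawn

Answer: 12 0 0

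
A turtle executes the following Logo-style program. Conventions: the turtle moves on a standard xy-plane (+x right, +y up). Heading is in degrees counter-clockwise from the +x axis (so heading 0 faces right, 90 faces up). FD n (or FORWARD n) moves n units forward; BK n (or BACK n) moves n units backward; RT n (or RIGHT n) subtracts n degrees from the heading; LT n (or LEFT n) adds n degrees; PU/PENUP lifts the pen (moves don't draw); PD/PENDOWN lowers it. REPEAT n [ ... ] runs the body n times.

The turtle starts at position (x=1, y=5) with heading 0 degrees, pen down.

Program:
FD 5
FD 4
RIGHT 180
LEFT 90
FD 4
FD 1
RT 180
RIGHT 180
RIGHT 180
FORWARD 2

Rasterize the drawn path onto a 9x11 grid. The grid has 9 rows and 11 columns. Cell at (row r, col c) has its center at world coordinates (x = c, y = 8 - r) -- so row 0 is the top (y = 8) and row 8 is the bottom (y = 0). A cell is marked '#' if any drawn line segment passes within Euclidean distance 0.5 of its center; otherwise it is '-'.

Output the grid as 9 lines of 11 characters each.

Segment 0: (1,5) -> (6,5)
Segment 1: (6,5) -> (10,5)
Segment 2: (10,5) -> (10,1)
Segment 3: (10,1) -> (10,0)
Segment 4: (10,0) -> (10,2)

Answer: -----------
-----------
-----------
-##########
----------#
----------#
----------#
----------#
----------#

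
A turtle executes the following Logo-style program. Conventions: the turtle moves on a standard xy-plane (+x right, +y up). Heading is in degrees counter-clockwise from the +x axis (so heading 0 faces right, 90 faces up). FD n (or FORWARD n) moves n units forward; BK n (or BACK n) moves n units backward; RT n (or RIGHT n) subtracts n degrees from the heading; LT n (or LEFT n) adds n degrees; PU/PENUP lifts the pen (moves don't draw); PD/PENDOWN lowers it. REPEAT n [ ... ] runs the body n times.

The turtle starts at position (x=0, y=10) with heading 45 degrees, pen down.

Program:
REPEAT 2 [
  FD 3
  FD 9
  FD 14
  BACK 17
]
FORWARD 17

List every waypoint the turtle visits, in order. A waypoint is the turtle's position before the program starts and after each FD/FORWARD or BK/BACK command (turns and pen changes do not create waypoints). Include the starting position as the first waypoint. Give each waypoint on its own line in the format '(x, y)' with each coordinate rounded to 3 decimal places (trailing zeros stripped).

Answer: (0, 10)
(2.121, 12.121)
(8.485, 18.485)
(18.385, 28.385)
(6.364, 16.364)
(8.485, 18.485)
(14.849, 24.849)
(24.749, 34.749)
(12.728, 22.728)
(24.749, 34.749)

Derivation:
Executing turtle program step by step:
Start: pos=(0,10), heading=45, pen down
REPEAT 2 [
  -- iteration 1/2 --
  FD 3: (0,10) -> (2.121,12.121) [heading=45, draw]
  FD 9: (2.121,12.121) -> (8.485,18.485) [heading=45, draw]
  FD 14: (8.485,18.485) -> (18.385,28.385) [heading=45, draw]
  BK 17: (18.385,28.385) -> (6.364,16.364) [heading=45, draw]
  -- iteration 2/2 --
  FD 3: (6.364,16.364) -> (8.485,18.485) [heading=45, draw]
  FD 9: (8.485,18.485) -> (14.849,24.849) [heading=45, draw]
  FD 14: (14.849,24.849) -> (24.749,34.749) [heading=45, draw]
  BK 17: (24.749,34.749) -> (12.728,22.728) [heading=45, draw]
]
FD 17: (12.728,22.728) -> (24.749,34.749) [heading=45, draw]
Final: pos=(24.749,34.749), heading=45, 9 segment(s) drawn
Waypoints (10 total):
(0, 10)
(2.121, 12.121)
(8.485, 18.485)
(18.385, 28.385)
(6.364, 16.364)
(8.485, 18.485)
(14.849, 24.849)
(24.749, 34.749)
(12.728, 22.728)
(24.749, 34.749)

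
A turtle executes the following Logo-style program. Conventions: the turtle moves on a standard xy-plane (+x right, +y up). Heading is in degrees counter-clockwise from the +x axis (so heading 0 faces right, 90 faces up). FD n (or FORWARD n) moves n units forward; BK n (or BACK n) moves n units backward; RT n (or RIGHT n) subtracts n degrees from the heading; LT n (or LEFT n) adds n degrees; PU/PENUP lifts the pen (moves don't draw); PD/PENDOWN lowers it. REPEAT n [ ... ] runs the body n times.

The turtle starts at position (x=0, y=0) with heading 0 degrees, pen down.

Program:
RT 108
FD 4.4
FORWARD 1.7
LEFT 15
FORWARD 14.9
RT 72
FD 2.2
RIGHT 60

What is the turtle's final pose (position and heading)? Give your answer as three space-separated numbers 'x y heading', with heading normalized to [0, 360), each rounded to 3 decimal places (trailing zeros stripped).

Answer: -4.79 -21.25 135

Derivation:
Executing turtle program step by step:
Start: pos=(0,0), heading=0, pen down
RT 108: heading 0 -> 252
FD 4.4: (0,0) -> (-1.36,-4.185) [heading=252, draw]
FD 1.7: (-1.36,-4.185) -> (-1.885,-5.801) [heading=252, draw]
LT 15: heading 252 -> 267
FD 14.9: (-1.885,-5.801) -> (-2.665,-20.681) [heading=267, draw]
RT 72: heading 267 -> 195
FD 2.2: (-2.665,-20.681) -> (-4.79,-21.25) [heading=195, draw]
RT 60: heading 195 -> 135
Final: pos=(-4.79,-21.25), heading=135, 4 segment(s) drawn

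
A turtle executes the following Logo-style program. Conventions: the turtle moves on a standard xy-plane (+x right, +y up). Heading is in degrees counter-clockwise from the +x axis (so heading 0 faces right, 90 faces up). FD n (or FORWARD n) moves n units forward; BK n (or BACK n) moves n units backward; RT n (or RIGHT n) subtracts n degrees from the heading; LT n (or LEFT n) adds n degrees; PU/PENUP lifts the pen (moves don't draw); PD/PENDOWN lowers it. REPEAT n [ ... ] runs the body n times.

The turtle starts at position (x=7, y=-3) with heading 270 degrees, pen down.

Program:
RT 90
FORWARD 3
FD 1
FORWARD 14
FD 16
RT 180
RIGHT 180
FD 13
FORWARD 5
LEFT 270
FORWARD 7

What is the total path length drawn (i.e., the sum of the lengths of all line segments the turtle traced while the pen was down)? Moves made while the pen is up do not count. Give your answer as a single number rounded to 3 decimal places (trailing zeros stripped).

Executing turtle program step by step:
Start: pos=(7,-3), heading=270, pen down
RT 90: heading 270 -> 180
FD 3: (7,-3) -> (4,-3) [heading=180, draw]
FD 1: (4,-3) -> (3,-3) [heading=180, draw]
FD 14: (3,-3) -> (-11,-3) [heading=180, draw]
FD 16: (-11,-3) -> (-27,-3) [heading=180, draw]
RT 180: heading 180 -> 0
RT 180: heading 0 -> 180
FD 13: (-27,-3) -> (-40,-3) [heading=180, draw]
FD 5: (-40,-3) -> (-45,-3) [heading=180, draw]
LT 270: heading 180 -> 90
FD 7: (-45,-3) -> (-45,4) [heading=90, draw]
Final: pos=(-45,4), heading=90, 7 segment(s) drawn

Segment lengths:
  seg 1: (7,-3) -> (4,-3), length = 3
  seg 2: (4,-3) -> (3,-3), length = 1
  seg 3: (3,-3) -> (-11,-3), length = 14
  seg 4: (-11,-3) -> (-27,-3), length = 16
  seg 5: (-27,-3) -> (-40,-3), length = 13
  seg 6: (-40,-3) -> (-45,-3), length = 5
  seg 7: (-45,-3) -> (-45,4), length = 7
Total = 59

Answer: 59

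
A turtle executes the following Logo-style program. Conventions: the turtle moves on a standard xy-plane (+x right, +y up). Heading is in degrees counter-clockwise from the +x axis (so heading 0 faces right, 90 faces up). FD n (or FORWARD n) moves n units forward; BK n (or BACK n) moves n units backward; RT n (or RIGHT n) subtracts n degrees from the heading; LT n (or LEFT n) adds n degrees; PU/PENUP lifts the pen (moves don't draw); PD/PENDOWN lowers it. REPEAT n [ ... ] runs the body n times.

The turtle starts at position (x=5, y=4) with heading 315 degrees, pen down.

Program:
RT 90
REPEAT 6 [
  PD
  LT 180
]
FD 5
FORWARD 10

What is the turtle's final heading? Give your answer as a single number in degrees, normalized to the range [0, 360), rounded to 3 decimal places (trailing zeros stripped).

Executing turtle program step by step:
Start: pos=(5,4), heading=315, pen down
RT 90: heading 315 -> 225
REPEAT 6 [
  -- iteration 1/6 --
  PD: pen down
  LT 180: heading 225 -> 45
  -- iteration 2/6 --
  PD: pen down
  LT 180: heading 45 -> 225
  -- iteration 3/6 --
  PD: pen down
  LT 180: heading 225 -> 45
  -- iteration 4/6 --
  PD: pen down
  LT 180: heading 45 -> 225
  -- iteration 5/6 --
  PD: pen down
  LT 180: heading 225 -> 45
  -- iteration 6/6 --
  PD: pen down
  LT 180: heading 45 -> 225
]
FD 5: (5,4) -> (1.464,0.464) [heading=225, draw]
FD 10: (1.464,0.464) -> (-5.607,-6.607) [heading=225, draw]
Final: pos=(-5.607,-6.607), heading=225, 2 segment(s) drawn

Answer: 225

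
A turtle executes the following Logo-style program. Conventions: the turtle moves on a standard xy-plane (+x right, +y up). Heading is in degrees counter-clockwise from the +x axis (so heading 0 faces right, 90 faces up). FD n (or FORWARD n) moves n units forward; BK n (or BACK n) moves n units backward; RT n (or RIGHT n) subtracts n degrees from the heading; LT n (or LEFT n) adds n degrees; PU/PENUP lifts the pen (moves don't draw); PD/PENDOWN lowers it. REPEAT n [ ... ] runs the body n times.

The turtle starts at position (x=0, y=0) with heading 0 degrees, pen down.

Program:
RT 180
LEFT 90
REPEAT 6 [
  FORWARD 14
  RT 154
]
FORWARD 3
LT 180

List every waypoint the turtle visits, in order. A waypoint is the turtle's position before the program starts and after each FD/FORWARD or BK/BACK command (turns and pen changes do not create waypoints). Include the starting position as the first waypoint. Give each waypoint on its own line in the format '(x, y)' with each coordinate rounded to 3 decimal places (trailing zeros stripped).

Executing turtle program step by step:
Start: pos=(0,0), heading=0, pen down
RT 180: heading 0 -> 180
LT 90: heading 180 -> 270
REPEAT 6 [
  -- iteration 1/6 --
  FD 14: (0,0) -> (0,-14) [heading=270, draw]
  RT 154: heading 270 -> 116
  -- iteration 2/6 --
  FD 14: (0,-14) -> (-6.137,-1.417) [heading=116, draw]
  RT 154: heading 116 -> 322
  -- iteration 3/6 --
  FD 14: (-6.137,-1.417) -> (4.895,-10.036) [heading=322, draw]
  RT 154: heading 322 -> 168
  -- iteration 4/6 --
  FD 14: (4.895,-10.036) -> (-8.799,-7.125) [heading=168, draw]
  RT 154: heading 168 -> 14
  -- iteration 5/6 --
  FD 14: (-8.799,-7.125) -> (4.785,-3.738) [heading=14, draw]
  RT 154: heading 14 -> 220
  -- iteration 6/6 --
  FD 14: (4.785,-3.738) -> (-5.94,-12.738) [heading=220, draw]
  RT 154: heading 220 -> 66
]
FD 3: (-5.94,-12.738) -> (-4.719,-9.997) [heading=66, draw]
LT 180: heading 66 -> 246
Final: pos=(-4.719,-9.997), heading=246, 7 segment(s) drawn
Waypoints (8 total):
(0, 0)
(0, -14)
(-6.137, -1.417)
(4.895, -10.036)
(-8.799, -7.125)
(4.785, -3.738)
(-5.94, -12.738)
(-4.719, -9.997)

Answer: (0, 0)
(0, -14)
(-6.137, -1.417)
(4.895, -10.036)
(-8.799, -7.125)
(4.785, -3.738)
(-5.94, -12.738)
(-4.719, -9.997)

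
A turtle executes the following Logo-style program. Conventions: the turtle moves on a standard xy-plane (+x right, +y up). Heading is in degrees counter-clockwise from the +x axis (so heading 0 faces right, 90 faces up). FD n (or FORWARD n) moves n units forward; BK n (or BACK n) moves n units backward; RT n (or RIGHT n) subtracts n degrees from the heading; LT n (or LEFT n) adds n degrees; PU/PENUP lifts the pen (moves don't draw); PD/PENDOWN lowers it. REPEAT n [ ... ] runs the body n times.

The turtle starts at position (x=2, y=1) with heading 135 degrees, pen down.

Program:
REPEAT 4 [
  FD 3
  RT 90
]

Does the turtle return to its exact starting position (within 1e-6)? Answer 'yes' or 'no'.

Executing turtle program step by step:
Start: pos=(2,1), heading=135, pen down
REPEAT 4 [
  -- iteration 1/4 --
  FD 3: (2,1) -> (-0.121,3.121) [heading=135, draw]
  RT 90: heading 135 -> 45
  -- iteration 2/4 --
  FD 3: (-0.121,3.121) -> (2,5.243) [heading=45, draw]
  RT 90: heading 45 -> 315
  -- iteration 3/4 --
  FD 3: (2,5.243) -> (4.121,3.121) [heading=315, draw]
  RT 90: heading 315 -> 225
  -- iteration 4/4 --
  FD 3: (4.121,3.121) -> (2,1) [heading=225, draw]
  RT 90: heading 225 -> 135
]
Final: pos=(2,1), heading=135, 4 segment(s) drawn

Start position: (2, 1)
Final position: (2, 1)
Distance = 0; < 1e-6 -> CLOSED

Answer: yes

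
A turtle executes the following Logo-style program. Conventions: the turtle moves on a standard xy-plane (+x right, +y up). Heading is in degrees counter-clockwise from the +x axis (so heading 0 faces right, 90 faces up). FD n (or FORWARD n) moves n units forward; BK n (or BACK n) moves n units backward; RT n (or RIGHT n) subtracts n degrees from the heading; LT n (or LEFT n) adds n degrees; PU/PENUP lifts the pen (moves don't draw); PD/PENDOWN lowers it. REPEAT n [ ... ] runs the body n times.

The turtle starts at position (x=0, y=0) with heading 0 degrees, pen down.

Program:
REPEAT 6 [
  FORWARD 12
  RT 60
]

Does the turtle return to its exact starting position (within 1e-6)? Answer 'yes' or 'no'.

Answer: yes

Derivation:
Executing turtle program step by step:
Start: pos=(0,0), heading=0, pen down
REPEAT 6 [
  -- iteration 1/6 --
  FD 12: (0,0) -> (12,0) [heading=0, draw]
  RT 60: heading 0 -> 300
  -- iteration 2/6 --
  FD 12: (12,0) -> (18,-10.392) [heading=300, draw]
  RT 60: heading 300 -> 240
  -- iteration 3/6 --
  FD 12: (18,-10.392) -> (12,-20.785) [heading=240, draw]
  RT 60: heading 240 -> 180
  -- iteration 4/6 --
  FD 12: (12,-20.785) -> (0,-20.785) [heading=180, draw]
  RT 60: heading 180 -> 120
  -- iteration 5/6 --
  FD 12: (0,-20.785) -> (-6,-10.392) [heading=120, draw]
  RT 60: heading 120 -> 60
  -- iteration 6/6 --
  FD 12: (-6,-10.392) -> (0,0) [heading=60, draw]
  RT 60: heading 60 -> 0
]
Final: pos=(0,0), heading=0, 6 segment(s) drawn

Start position: (0, 0)
Final position: (0, 0)
Distance = 0; < 1e-6 -> CLOSED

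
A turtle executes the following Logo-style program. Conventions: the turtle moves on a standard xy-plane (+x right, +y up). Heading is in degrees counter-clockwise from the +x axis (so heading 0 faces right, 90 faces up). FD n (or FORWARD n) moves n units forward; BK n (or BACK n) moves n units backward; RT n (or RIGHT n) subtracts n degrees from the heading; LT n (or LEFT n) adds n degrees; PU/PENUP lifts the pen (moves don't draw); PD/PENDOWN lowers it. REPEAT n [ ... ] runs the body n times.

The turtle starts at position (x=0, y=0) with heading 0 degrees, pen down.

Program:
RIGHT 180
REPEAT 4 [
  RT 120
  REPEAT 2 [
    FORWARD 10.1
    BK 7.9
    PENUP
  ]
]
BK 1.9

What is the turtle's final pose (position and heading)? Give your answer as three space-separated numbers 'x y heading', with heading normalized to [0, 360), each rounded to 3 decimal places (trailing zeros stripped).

Answer: 1.25 2.165 60

Derivation:
Executing turtle program step by step:
Start: pos=(0,0), heading=0, pen down
RT 180: heading 0 -> 180
REPEAT 4 [
  -- iteration 1/4 --
  RT 120: heading 180 -> 60
  REPEAT 2 [
    -- iteration 1/2 --
    FD 10.1: (0,0) -> (5.05,8.747) [heading=60, draw]
    BK 7.9: (5.05,8.747) -> (1.1,1.905) [heading=60, draw]
    PU: pen up
    -- iteration 2/2 --
    FD 10.1: (1.1,1.905) -> (6.15,10.652) [heading=60, move]
    BK 7.9: (6.15,10.652) -> (2.2,3.811) [heading=60, move]
    PU: pen up
  ]
  -- iteration 2/4 --
  RT 120: heading 60 -> 300
  REPEAT 2 [
    -- iteration 1/2 --
    FD 10.1: (2.2,3.811) -> (7.25,-4.936) [heading=300, move]
    BK 7.9: (7.25,-4.936) -> (3.3,1.905) [heading=300, move]
    PU: pen up
    -- iteration 2/2 --
    FD 10.1: (3.3,1.905) -> (8.35,-6.842) [heading=300, move]
    BK 7.9: (8.35,-6.842) -> (4.4,0) [heading=300, move]
    PU: pen up
  ]
  -- iteration 3/4 --
  RT 120: heading 300 -> 180
  REPEAT 2 [
    -- iteration 1/2 --
    FD 10.1: (4.4,0) -> (-5.7,0) [heading=180, move]
    BK 7.9: (-5.7,0) -> (2.2,0) [heading=180, move]
    PU: pen up
    -- iteration 2/2 --
    FD 10.1: (2.2,0) -> (-7.9,0) [heading=180, move]
    BK 7.9: (-7.9,0) -> (0,0) [heading=180, move]
    PU: pen up
  ]
  -- iteration 4/4 --
  RT 120: heading 180 -> 60
  REPEAT 2 [
    -- iteration 1/2 --
    FD 10.1: (0,0) -> (5.05,8.747) [heading=60, move]
    BK 7.9: (5.05,8.747) -> (1.1,1.905) [heading=60, move]
    PU: pen up
    -- iteration 2/2 --
    FD 10.1: (1.1,1.905) -> (6.15,10.652) [heading=60, move]
    BK 7.9: (6.15,10.652) -> (2.2,3.811) [heading=60, move]
    PU: pen up
  ]
]
BK 1.9: (2.2,3.811) -> (1.25,2.165) [heading=60, move]
Final: pos=(1.25,2.165), heading=60, 2 segment(s) drawn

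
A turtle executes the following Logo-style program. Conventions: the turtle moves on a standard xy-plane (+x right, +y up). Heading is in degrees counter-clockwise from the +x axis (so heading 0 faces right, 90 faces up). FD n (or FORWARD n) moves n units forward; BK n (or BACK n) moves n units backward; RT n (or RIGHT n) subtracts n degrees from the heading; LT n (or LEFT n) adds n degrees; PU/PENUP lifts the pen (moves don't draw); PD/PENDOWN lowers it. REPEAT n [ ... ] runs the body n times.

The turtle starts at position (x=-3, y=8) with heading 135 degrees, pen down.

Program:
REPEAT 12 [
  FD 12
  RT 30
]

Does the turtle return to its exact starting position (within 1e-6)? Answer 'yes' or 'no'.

Answer: yes

Derivation:
Executing turtle program step by step:
Start: pos=(-3,8), heading=135, pen down
REPEAT 12 [
  -- iteration 1/12 --
  FD 12: (-3,8) -> (-11.485,16.485) [heading=135, draw]
  RT 30: heading 135 -> 105
  -- iteration 2/12 --
  FD 12: (-11.485,16.485) -> (-14.591,28.076) [heading=105, draw]
  RT 30: heading 105 -> 75
  -- iteration 3/12 --
  FD 12: (-14.591,28.076) -> (-11.485,39.668) [heading=75, draw]
  RT 30: heading 75 -> 45
  -- iteration 4/12 --
  FD 12: (-11.485,39.668) -> (-3,48.153) [heading=45, draw]
  RT 30: heading 45 -> 15
  -- iteration 5/12 --
  FD 12: (-3,48.153) -> (8.591,51.259) [heading=15, draw]
  RT 30: heading 15 -> 345
  -- iteration 6/12 --
  FD 12: (8.591,51.259) -> (20.182,48.153) [heading=345, draw]
  RT 30: heading 345 -> 315
  -- iteration 7/12 --
  FD 12: (20.182,48.153) -> (28.668,39.668) [heading=315, draw]
  RT 30: heading 315 -> 285
  -- iteration 8/12 --
  FD 12: (28.668,39.668) -> (31.773,28.076) [heading=285, draw]
  RT 30: heading 285 -> 255
  -- iteration 9/12 --
  FD 12: (31.773,28.076) -> (28.668,16.485) [heading=255, draw]
  RT 30: heading 255 -> 225
  -- iteration 10/12 --
  FD 12: (28.668,16.485) -> (20.182,8) [heading=225, draw]
  RT 30: heading 225 -> 195
  -- iteration 11/12 --
  FD 12: (20.182,8) -> (8.591,4.894) [heading=195, draw]
  RT 30: heading 195 -> 165
  -- iteration 12/12 --
  FD 12: (8.591,4.894) -> (-3,8) [heading=165, draw]
  RT 30: heading 165 -> 135
]
Final: pos=(-3,8), heading=135, 12 segment(s) drawn

Start position: (-3, 8)
Final position: (-3, 8)
Distance = 0; < 1e-6 -> CLOSED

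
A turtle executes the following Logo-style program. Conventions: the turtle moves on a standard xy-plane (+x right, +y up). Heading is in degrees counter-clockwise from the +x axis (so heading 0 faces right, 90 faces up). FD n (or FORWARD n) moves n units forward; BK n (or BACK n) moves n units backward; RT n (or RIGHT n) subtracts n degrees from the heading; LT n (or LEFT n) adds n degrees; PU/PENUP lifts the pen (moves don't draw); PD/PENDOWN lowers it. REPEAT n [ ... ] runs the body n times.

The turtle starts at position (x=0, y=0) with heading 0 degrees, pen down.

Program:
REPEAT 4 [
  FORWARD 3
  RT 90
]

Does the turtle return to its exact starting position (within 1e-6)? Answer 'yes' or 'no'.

Executing turtle program step by step:
Start: pos=(0,0), heading=0, pen down
REPEAT 4 [
  -- iteration 1/4 --
  FD 3: (0,0) -> (3,0) [heading=0, draw]
  RT 90: heading 0 -> 270
  -- iteration 2/4 --
  FD 3: (3,0) -> (3,-3) [heading=270, draw]
  RT 90: heading 270 -> 180
  -- iteration 3/4 --
  FD 3: (3,-3) -> (0,-3) [heading=180, draw]
  RT 90: heading 180 -> 90
  -- iteration 4/4 --
  FD 3: (0,-3) -> (0,0) [heading=90, draw]
  RT 90: heading 90 -> 0
]
Final: pos=(0,0), heading=0, 4 segment(s) drawn

Start position: (0, 0)
Final position: (0, 0)
Distance = 0; < 1e-6 -> CLOSED

Answer: yes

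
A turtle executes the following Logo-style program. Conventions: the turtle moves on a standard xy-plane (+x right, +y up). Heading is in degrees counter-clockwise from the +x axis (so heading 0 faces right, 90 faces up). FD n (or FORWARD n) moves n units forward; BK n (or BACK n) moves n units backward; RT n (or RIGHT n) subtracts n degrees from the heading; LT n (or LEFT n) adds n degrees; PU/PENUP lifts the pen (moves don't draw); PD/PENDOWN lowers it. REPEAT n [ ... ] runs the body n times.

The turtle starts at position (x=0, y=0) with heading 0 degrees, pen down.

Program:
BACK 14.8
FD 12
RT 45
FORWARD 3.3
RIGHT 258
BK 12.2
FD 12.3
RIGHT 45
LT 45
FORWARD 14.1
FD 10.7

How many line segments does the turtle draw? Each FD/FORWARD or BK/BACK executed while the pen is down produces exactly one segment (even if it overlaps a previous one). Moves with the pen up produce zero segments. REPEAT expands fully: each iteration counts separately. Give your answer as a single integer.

Executing turtle program step by step:
Start: pos=(0,0), heading=0, pen down
BK 14.8: (0,0) -> (-14.8,0) [heading=0, draw]
FD 12: (-14.8,0) -> (-2.8,0) [heading=0, draw]
RT 45: heading 0 -> 315
FD 3.3: (-2.8,0) -> (-0.467,-2.333) [heading=315, draw]
RT 258: heading 315 -> 57
BK 12.2: (-0.467,-2.333) -> (-7.111,-12.565) [heading=57, draw]
FD 12.3: (-7.111,-12.565) -> (-0.412,-2.25) [heading=57, draw]
RT 45: heading 57 -> 12
LT 45: heading 12 -> 57
FD 14.1: (-0.412,-2.25) -> (7.267,9.576) [heading=57, draw]
FD 10.7: (7.267,9.576) -> (13.095,18.549) [heading=57, draw]
Final: pos=(13.095,18.549), heading=57, 7 segment(s) drawn
Segments drawn: 7

Answer: 7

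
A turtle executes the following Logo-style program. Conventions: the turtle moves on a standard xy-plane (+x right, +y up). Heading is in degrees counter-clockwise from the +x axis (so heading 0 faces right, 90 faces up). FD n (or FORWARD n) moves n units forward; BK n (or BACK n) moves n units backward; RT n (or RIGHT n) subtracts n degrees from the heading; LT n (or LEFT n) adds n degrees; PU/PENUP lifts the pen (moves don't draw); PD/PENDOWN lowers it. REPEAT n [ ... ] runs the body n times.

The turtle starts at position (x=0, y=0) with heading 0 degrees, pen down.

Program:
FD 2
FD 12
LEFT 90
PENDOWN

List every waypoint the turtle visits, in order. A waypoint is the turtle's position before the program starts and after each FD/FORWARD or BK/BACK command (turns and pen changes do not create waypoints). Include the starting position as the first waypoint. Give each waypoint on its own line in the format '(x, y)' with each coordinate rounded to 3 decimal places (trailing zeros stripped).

Executing turtle program step by step:
Start: pos=(0,0), heading=0, pen down
FD 2: (0,0) -> (2,0) [heading=0, draw]
FD 12: (2,0) -> (14,0) [heading=0, draw]
LT 90: heading 0 -> 90
PD: pen down
Final: pos=(14,0), heading=90, 2 segment(s) drawn
Waypoints (3 total):
(0, 0)
(2, 0)
(14, 0)

Answer: (0, 0)
(2, 0)
(14, 0)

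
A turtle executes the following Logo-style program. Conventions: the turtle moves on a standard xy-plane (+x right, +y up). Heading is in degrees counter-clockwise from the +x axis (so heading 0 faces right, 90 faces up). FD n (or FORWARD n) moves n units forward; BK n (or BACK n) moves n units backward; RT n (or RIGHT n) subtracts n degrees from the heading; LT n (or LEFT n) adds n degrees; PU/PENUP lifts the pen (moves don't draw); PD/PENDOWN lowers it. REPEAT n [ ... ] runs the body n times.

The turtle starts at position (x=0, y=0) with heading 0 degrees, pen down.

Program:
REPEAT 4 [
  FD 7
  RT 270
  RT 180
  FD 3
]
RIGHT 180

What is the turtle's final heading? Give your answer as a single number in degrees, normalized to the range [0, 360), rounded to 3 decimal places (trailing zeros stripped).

Executing turtle program step by step:
Start: pos=(0,0), heading=0, pen down
REPEAT 4 [
  -- iteration 1/4 --
  FD 7: (0,0) -> (7,0) [heading=0, draw]
  RT 270: heading 0 -> 90
  RT 180: heading 90 -> 270
  FD 3: (7,0) -> (7,-3) [heading=270, draw]
  -- iteration 2/4 --
  FD 7: (7,-3) -> (7,-10) [heading=270, draw]
  RT 270: heading 270 -> 0
  RT 180: heading 0 -> 180
  FD 3: (7,-10) -> (4,-10) [heading=180, draw]
  -- iteration 3/4 --
  FD 7: (4,-10) -> (-3,-10) [heading=180, draw]
  RT 270: heading 180 -> 270
  RT 180: heading 270 -> 90
  FD 3: (-3,-10) -> (-3,-7) [heading=90, draw]
  -- iteration 4/4 --
  FD 7: (-3,-7) -> (-3,0) [heading=90, draw]
  RT 270: heading 90 -> 180
  RT 180: heading 180 -> 0
  FD 3: (-3,0) -> (0,0) [heading=0, draw]
]
RT 180: heading 0 -> 180
Final: pos=(0,0), heading=180, 8 segment(s) drawn

Answer: 180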